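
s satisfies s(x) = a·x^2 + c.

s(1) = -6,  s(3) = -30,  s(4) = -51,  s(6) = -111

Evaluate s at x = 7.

From s(1) = -6 and s(3) = -30: 1a + c = -6 and 9a + c = -30.
Subtracting: 8a = -24, so a = -3; then c = -6 − (-3)·1 = -3.
So s(x) = -3x² − 3, and s(7) = -150.

-150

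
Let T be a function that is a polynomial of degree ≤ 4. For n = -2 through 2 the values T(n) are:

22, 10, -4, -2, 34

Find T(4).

First differences: -12, -14, 2, 36. Second differences: -2, 16, 34. Third differences: 18, 18.
Level-3 differences are constant, so T has degree 3.
Fitting a degree-3 polynomial gives T(n) = 3n³ + 8n² - 9n - 4.
Then T(4) = 280.

280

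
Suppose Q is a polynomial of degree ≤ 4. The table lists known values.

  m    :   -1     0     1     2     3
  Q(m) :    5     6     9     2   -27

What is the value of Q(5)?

First differences: 1, 3, -7, -29. Second differences: 2, -10, -22. Third differences: -12, -12.
Level-3 differences are constant, so Q has degree 3.
Fitting a degree-3 polynomial gives Q(m) = -2m³ + m² + 4m + 6.
Then Q(5) = -199.

-199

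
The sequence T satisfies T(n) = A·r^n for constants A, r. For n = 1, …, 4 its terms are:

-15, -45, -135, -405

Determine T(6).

-3645

Consecutive ratio: -45/(-15) = 3, and -135/(-45) = 3, so r = 3.
Then A·3^1 = -15 gives A = -5, and T(n) = -5·3^n.
T(6) = -5·3^6 = -3645.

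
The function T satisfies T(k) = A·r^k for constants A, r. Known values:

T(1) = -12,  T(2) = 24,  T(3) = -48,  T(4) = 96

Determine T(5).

-192

Consecutive ratio: 24/(-12) = -2, and -48/24 = -2, so r = -2.
Then A·(-2)^1 = -12 gives A = 6, and T(k) = 6·(-2)^k.
T(5) = 6·(-2)^5 = -192.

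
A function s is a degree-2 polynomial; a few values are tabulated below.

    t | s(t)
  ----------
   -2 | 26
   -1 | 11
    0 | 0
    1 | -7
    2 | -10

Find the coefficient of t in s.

Write s(t) = at² + bt + c; the 5 given values yield a linear system in the 3 coefficients.
Solving, s(t) = 2t² - 9t.
The coefficient of t is -9.

-9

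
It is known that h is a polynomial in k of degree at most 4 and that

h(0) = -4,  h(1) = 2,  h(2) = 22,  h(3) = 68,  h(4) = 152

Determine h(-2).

-22

First differences: 6, 20, 46, 84. Second differences: 14, 26, 38. Third differences: 12, 12.
Level-3 differences are constant, so h has degree 3.
Fitting a degree-3 polynomial gives h(k) = 2k³ + k² + 3k - 4.
Then h(-2) = -22.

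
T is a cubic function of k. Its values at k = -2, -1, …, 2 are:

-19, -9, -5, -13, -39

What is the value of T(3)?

-89

Write T(k) = ak³ + bk² + ck + d; the 5 given values yield a linear system in the 4 coefficients.
Solving, T(k) = -k³ - 6k² - k - 5.
Then T(3) = -89.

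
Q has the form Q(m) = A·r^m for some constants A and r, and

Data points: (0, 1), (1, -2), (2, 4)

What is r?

Consecutive ratio: -2/1 = -2, and 4/(-2) = -2, so r = -2.
Then A·(-2)^0 = 1 gives A = 1, and Q(m) = 1·(-2)^m.

-2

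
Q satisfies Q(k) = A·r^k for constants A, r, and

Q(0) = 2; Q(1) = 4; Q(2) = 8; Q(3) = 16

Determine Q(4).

32

Consecutive ratio: 4/2 = 2, and 8/4 = 2, so r = 2.
Then A·2^0 = 2 gives A = 2, and Q(k) = 2·2^k.
Q(4) = 2·2^4 = 32.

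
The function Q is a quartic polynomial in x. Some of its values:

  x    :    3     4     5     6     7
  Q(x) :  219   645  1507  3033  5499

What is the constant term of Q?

-3

Write Q(x) = ax^4 + bx³ + cx² + dx + e; the 5 given values yield a linear system in the 5 coefficients.
Solving, Q(x) = 2x^4 + 2x³ + 2x - 3.
The constant term is Q(0) = -3.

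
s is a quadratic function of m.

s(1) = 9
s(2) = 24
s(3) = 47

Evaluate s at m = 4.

Write s(m) = am² + bm + c; the 3 given values yield a linear system in the 3 coefficients.
Solving, s(m) = 4m² + 3m + 2.
Then s(4) = 78.

78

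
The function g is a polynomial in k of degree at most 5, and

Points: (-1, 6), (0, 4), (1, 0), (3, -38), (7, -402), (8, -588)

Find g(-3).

Write g(k) = ak^5 + bk^4 + ck³ + dk² + ek + p; the 6 given values yield a linear system in the 6 coefficients.
Solving, the top 2 coefficients vanish, and g(k) = -k³ - k² - 2k + 4.
Then g(-3) = 28.

28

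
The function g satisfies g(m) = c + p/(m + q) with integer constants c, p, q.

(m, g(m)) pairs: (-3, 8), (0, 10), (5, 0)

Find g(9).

(g(m) − c)(m + q) = p for each data point; the three points give a linear system in c and q, then p follows.
Solving: c = 6, q = -3, p = -12, so g(m) = 6 − 12/(m − 3).
Then g(9) = 6 − 12/6 = 4.

4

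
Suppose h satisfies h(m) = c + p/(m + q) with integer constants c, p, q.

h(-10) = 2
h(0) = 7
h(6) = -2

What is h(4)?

(h(m) − c)(m + q) = p for each data point; the three points give a linear system in c and q, then p follows.
Solving: c = 1, q = -2, p = -12, so h(m) = 1 − 12/(m − 2).
Then h(4) = 1 − 12/2 = -5.

-5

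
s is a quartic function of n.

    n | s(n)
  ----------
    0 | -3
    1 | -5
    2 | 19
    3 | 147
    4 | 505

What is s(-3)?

Write s(n) = an^4 + bn³ + cn² + dn + e; the 5 given values yield a linear system in the 5 coefficients.
Solving, s(n) = 2n^4 + n³ - 4n² - n - 3.
Then s(-3) = 99.

99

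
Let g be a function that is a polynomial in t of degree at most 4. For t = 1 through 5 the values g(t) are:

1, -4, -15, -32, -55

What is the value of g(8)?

-160

Write g(t) = at^4 + bt³ + ct² + dt + e; the 5 given values yield a linear system in the 5 coefficients.
Solving, the top 2 coefficients vanish, and g(t) = -3t² + 4t.
Then g(8) = -160.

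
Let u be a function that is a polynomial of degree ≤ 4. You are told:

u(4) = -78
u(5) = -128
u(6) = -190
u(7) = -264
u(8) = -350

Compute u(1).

First differences: -50, -62, -74, -86. Second differences: -12, -12, -12.
Level-2 differences are constant, so u has degree 2.
Fitting a degree-2 polynomial gives u(m) = -6m² + 4m + 2.
Then u(1) = 0.

0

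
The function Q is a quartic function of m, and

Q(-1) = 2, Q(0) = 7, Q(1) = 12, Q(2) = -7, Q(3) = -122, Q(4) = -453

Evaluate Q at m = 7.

-4662

First differences: 5, 5, -19, -115, -331. Second differences: 0, -24, -96, -216. Third differences: -24, -72, -120. Fourth differences: -48, -48.
Level-4 differences are constant, so Q has degree 4.
Fitting a degree-4 polynomial gives Q(m) = -2m^4 + 2m² + 5m + 7.
Then Q(7) = -4662.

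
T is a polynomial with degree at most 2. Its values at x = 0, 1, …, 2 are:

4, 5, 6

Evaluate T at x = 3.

7

First differences: 1, 1.
Level-1 differences are constant, so T has degree 1.
Fitting a degree-1 polynomial gives T(x) = x + 4.
Then T(3) = 7.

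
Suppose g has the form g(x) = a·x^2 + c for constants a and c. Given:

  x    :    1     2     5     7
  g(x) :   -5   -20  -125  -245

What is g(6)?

From g(1) = -5 and g(2) = -20: 1a + c = -5 and 4a + c = -20.
Subtracting: 3a = -15, so a = -5; then c = -5 − (-5)·1 = 0.
So g(x) = -5x² + 0, and g(6) = -180.

-180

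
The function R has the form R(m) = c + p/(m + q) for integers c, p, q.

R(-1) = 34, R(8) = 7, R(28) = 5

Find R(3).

10

(R(m) − c)(m + q) = p for each data point; the three points give a linear system in c and q, then p follows.
Solving: c = 4, q = 2, p = 30, so R(m) = 4 + 30/(m + 2).
Then R(3) = 4 + 30/5 = 10.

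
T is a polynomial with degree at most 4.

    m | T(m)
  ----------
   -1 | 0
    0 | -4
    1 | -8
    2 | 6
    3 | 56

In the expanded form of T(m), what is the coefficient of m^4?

0

First differences: -4, -4, 14, 50. Second differences: 0, 18, 36. Third differences: 18, 18.
Level-3 differences are constant, so T has degree 3.
Fitting a degree-3 polynomial gives T(m) = 3m³ - 7m - 4.
The coefficient of m^4 is 0.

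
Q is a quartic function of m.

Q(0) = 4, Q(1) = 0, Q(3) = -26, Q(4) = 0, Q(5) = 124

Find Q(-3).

196

Write Q(m) = am^4 + bm³ + cm² + dm + e; the 5 given values yield a linear system in the 5 coefficients.
Solving, Q(m) = m^4 - 4m³ - m + 4.
Then Q(-3) = 196.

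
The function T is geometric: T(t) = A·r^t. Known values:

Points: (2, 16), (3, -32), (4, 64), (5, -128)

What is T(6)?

Consecutive ratio: -32/16 = -2, and 64/(-32) = -2, so r = -2.
Then A·(-2)^2 = 16 gives A = 4, and T(t) = 4·(-2)^t.
T(6) = 4·(-2)^6 = 256.

256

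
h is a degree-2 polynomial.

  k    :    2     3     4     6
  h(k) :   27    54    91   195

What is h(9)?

426

Write h(k) = ak² + bk + c; the 4 given values yield a linear system in the 3 coefficients.
Solving, h(k) = 5k² + 2k + 3.
Then h(9) = 426.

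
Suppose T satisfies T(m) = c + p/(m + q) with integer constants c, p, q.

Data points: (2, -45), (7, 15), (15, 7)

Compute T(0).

-13

(T(m) − c)(m + q) = p for each data point; the three points give a linear system in c and q, then p follows.
Solving: c = 3, q = -3, p = 48, so T(m) = 3 + 48/(m − 3).
Then T(0) = 3 + 48/(-3) = -13.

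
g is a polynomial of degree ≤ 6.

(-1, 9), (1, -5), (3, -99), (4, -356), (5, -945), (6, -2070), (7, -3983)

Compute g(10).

-17690

Write g(m) = am^6 + bm^5 + cm^4 + dm³ + em² + pm + q; the 7 given values yield a linear system in the 7 coefficients.
Solving, the top 2 coefficients vanish, and g(m) = -2m^4 + 2m³ + 4m² - 9m.
Then g(10) = -17690.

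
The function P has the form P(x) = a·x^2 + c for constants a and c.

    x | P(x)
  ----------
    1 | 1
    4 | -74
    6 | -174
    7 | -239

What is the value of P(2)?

From P(1) = 1 and P(4) = -74: 1a + c = 1 and 16a + c = -74.
Subtracting: 15a = -75, so a = -5; then c = 1 − (-5)·1 = 6.
So P(x) = -5x² + 6, and P(2) = -14.

-14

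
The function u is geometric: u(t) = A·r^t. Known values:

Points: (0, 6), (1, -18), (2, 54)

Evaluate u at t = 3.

Consecutive ratio: -18/6 = -3, and 54/(-18) = -3, so r = -3.
Then A·(-3)^0 = 6 gives A = 6, and u(t) = 6·(-3)^t.
u(3) = 6·(-3)^3 = -162.

-162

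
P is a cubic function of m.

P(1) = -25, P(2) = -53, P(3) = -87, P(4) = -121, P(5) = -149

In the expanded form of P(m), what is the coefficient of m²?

-9

Write P(m) = am³ + bm² + cm + d; the 5 given values yield a linear system in the 4 coefficients.
Solving, P(m) = m³ - 9m² - 8m - 9.
The coefficient of m² is -9.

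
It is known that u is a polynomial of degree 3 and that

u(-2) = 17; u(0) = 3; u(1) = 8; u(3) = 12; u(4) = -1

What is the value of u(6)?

Write u(t) = at³ + bt² + ct + d; the 5 given values yield a linear system in the 4 coefficients.
Solving, u(t) = -t³ + 3t² + 3t + 3.
Then u(6) = -87.

-87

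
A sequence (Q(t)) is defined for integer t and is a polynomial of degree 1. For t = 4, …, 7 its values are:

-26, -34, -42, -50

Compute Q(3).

-18

First differences: -8, -8, -8.
Level-1 differences are constant, so Q has degree 1.
Fitting a degree-1 polynomial gives Q(t) = -8t + 6.
Then Q(3) = -18.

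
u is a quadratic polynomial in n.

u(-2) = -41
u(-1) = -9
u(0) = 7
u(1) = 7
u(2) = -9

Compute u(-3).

First differences: 32, 16, 0, -16. Second differences: -16, -16, -16.
Level-2 differences are constant, so u has degree 2.
Fitting a degree-2 polynomial gives u(n) = -8n² + 8n + 7.
Then u(-3) = -89.

-89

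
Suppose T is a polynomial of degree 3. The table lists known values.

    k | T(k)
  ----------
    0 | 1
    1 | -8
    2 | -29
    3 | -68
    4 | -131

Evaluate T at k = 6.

-353

First differences: -9, -21, -39, -63. Second differences: -12, -18, -24. Third differences: -6, -6.
Level-3 differences are constant, so T has degree 3.
Fitting a degree-3 polynomial gives T(k) = -k³ - 3k² - 5k + 1.
Then T(6) = -353.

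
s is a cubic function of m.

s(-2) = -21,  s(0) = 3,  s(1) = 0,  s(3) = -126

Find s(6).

Write s(m) = am³ + bm² + cm + d; the 4 given values yield a linear system in the 4 coefficients.
Solving, s(m) = -3m³ - 8m² + 8m + 3.
Then s(6) = -885.

-885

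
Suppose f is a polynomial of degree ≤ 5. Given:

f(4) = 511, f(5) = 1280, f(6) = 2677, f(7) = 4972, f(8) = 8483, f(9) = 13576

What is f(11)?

First differences: 769, 1397, 2295, 3511, 5093. Second differences: 628, 898, 1216, 1582. Third differences: 270, 318, 366. Fourth differences: 48, 48.
Level-4 differences are constant, so f has degree 4.
Fitting a degree-4 polynomial gives f(t) = 2t^4 + t³ - 3t² - 3t - 5.
Then f(11) = 30212.

30212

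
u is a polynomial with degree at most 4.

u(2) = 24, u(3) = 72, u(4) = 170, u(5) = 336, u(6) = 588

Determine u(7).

First differences: 48, 98, 166, 252. Second differences: 50, 68, 86. Third differences: 18, 18.
Level-3 differences are constant, so u has degree 3.
Extending the table by one column gives the next first difference 356, so u(7) = 588 + 356 = 944.

944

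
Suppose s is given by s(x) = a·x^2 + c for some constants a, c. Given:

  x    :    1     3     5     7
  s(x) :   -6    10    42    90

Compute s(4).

From s(1) = -6 and s(3) = 10: 1a + c = -6 and 9a + c = 10.
Subtracting: 8a = 16, so a = 2; then c = -6 − 2·1 = -8.
So s(x) = 2x² − 8, and s(4) = 24.

24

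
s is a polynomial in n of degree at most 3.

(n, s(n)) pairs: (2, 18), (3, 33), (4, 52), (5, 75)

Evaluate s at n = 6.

First differences: 15, 19, 23. Second differences: 4, 4.
Level-2 differences are constant, so s has degree 2.
Fitting a degree-2 polynomial gives s(n) = 2n² + 5n.
Then s(6) = 102.

102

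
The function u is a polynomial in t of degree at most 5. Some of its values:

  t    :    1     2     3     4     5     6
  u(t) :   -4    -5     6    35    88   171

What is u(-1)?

10

Write u(t) = at^5 + bt^4 + ct³ + dt² + et + p; the 6 given values yield a linear system in the 6 coefficients.
Solving, the top 2 coefficients vanish, and u(t) = t³ - 8t + 3.
Then u(-1) = 10.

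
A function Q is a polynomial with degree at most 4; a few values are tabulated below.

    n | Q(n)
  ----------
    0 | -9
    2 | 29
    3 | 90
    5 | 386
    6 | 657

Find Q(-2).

Write Q(n) = an^4 + bn³ + cn² + dn + e; the 5 given values yield a linear system in the 5 coefficients.
Solving, the leading coefficient vanishes, and Q(n) = 3n³ - n² + 9n - 9.
Then Q(-2) = -55.

-55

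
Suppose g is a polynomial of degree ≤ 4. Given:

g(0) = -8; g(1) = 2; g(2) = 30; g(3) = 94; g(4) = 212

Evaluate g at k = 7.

1070

First differences: 10, 28, 64, 118. Second differences: 18, 36, 54. Third differences: 18, 18.
Level-3 differences are constant, so g has degree 3.
Fitting a degree-3 polynomial gives g(k) = 3k³ + 7k - 8.
Then g(7) = 1070.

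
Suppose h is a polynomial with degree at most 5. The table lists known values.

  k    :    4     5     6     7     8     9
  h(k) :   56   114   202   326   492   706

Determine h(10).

Write h(k) = ak^5 + bk^4 + ck³ + dk² + ek + p; the 6 given values yield a linear system in the 6 coefficients.
Solving, the top 2 coefficients vanish, and h(k) = k³ - 3k + 4.
Then h(10) = 974.

974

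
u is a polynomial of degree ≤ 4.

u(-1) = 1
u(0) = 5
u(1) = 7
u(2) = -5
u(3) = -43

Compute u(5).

First differences: 4, 2, -12, -38. Second differences: -2, -14, -26. Third differences: -12, -12.
Level-3 differences are constant, so u has degree 3.
Fitting a degree-3 polynomial gives u(k) = -2k³ - k² + 5k + 5.
Then u(5) = -245.

-245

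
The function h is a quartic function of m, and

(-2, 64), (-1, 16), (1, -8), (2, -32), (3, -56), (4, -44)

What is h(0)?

4

Write h(m) = am^4 + bm³ + cm² + dm + e; the 6 given values yield a linear system in the 5 coefficients.
Solving, h(m) = m^4 - 4m³ - m² - 8m + 4.
Then h(0) = 4.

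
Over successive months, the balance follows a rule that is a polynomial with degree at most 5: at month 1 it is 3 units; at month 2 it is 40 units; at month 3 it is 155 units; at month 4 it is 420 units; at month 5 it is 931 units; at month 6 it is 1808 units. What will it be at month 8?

5260

Write the value at m as u(m).
First differences: 37, 115, 265, 511, 877. Second differences: 78, 150, 246, 366. Third differences: 72, 96, 120. Fourth differences: 24, 24.
Level-4 differences are constant, so u has degree 4.
Fitting a degree-4 polynomial gives u(m) = m^4 + 2m³ + 2m² + 2m - 4.
Then u(8) = 5260.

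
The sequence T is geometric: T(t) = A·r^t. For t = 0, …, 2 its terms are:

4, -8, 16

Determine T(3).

Consecutive ratio: -8/4 = -2, and 16/(-8) = -2, so r = -2.
Then A·(-2)^0 = 4 gives A = 4, and T(t) = 4·(-2)^t.
T(3) = 4·(-2)^3 = -32.

-32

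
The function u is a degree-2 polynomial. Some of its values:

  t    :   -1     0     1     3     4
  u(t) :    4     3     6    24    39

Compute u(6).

81

Write u(t) = at² + bt + c; the 5 given values yield a linear system in the 3 coefficients.
Solving, u(t) = 2t² + t + 3.
Then u(6) = 81.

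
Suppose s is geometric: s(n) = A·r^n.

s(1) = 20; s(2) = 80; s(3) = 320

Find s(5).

5120

Consecutive ratio: 80/20 = 4, and 320/80 = 4, so r = 4.
Then A·4^1 = 20 gives A = 5, and s(n) = 5·4^n.
s(5) = 5·4^5 = 5120.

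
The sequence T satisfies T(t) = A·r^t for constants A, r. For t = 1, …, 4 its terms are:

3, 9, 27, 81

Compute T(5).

243

Consecutive ratio: 9/3 = 3, and 27/9 = 3, so r = 3.
Then A·3^1 = 3 gives A = 1, and T(t) = 1·3^t.
T(5) = 1·3^5 = 243.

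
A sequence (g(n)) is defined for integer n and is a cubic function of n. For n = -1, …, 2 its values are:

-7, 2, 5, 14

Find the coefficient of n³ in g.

Write g(n) = an³ + bn² + cn + d; the 4 given values yield a linear system in the 4 coefficients.
Solving, g(n) = 2n³ - 3n² + 4n + 2.
The coefficient of n³ is 2.

2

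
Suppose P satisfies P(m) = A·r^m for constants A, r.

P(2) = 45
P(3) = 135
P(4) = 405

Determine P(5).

1215

Consecutive ratio: 135/45 = 3, and 405/135 = 3, so r = 3.
Then A·3^2 = 45 gives A = 5, and P(m) = 5·3^m.
P(5) = 5·3^5 = 1215.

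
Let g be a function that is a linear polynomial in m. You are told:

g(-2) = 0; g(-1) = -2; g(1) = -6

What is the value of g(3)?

Write g(m) = am + b; the 3 given values yield a linear system in the 2 coefficients.
Solving, g(m) = -2m - 4.
Then g(3) = -10.

-10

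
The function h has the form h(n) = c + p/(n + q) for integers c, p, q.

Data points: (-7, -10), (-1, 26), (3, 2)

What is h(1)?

(h(n) − c)(n + q) = p for each data point; the three points give a linear system in c and q, then p follows.
Solving: c = -4, q = 2, p = 30, so h(n) = -4 + 30/(n + 2).
Then h(1) = -4 + 30/3 = 6.

6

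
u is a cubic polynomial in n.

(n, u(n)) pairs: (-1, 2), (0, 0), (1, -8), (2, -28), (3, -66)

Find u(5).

First differences: -2, -8, -20, -38. Second differences: -6, -12, -18. Third differences: -6, -6.
Level-3 differences are constant, so u has degree 3.
Fitting a degree-3 polynomial gives u(n) = -n³ - 3n² - 4n.
Then u(5) = -220.

-220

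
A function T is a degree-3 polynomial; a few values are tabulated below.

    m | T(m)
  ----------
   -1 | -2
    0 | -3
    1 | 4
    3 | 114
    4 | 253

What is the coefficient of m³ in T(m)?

Write T(m) = am³ + bm² + cm + d; the 5 given values yield a linear system in the 4 coefficients.
Solving, T(m) = 3m³ + 4m² - 3.
The coefficient of m³ is 3.

3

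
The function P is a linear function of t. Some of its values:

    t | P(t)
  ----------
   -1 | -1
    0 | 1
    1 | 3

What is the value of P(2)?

Write P(t) = at + b; the 3 given values yield a linear system in the 2 coefficients.
Solving, P(t) = 2t + 1.
Then P(2) = 5.

5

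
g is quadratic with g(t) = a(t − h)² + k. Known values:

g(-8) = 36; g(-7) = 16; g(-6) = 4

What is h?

-5

First differences -20, -12; second difference 8 = 2a, so a = 4.
Expanding, the t-coefficient is −2ah = -8h; matching it to the data gives h = -5, and then k = 0.
So g(t) = 4(t + 5)² + 0.
Hence h = -5.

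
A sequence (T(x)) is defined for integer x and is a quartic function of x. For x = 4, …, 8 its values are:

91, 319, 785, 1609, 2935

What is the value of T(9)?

4931

Write T(x) = ax^4 + bx³ + cx² + dx + e; the 5 given values yield a linear system in the 5 coefficients.
Solving, T(x) = x^4 - 2x³ - 2x² - x - 1.
Then T(9) = 4931.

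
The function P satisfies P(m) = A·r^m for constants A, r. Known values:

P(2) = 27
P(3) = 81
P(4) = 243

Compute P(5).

Consecutive ratio: 81/27 = 3, and 243/81 = 3, so r = 3.
Then A·3^2 = 27 gives A = 3, and P(m) = 3·3^m.
P(5) = 3·3^5 = 729.

729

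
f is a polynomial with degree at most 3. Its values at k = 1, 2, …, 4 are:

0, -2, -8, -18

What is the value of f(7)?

Write f(k) = ak³ + bk² + ck + d; the 4 given values yield a linear system in the 4 coefficients.
Solving, the leading coefficient vanishes, and f(k) = -2k² + 4k - 2.
Then f(7) = -72.

-72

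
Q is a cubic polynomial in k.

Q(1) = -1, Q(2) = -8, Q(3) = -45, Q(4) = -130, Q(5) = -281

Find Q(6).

Write Q(k) = ak³ + bk² + ck + d; the 5 given values yield a linear system in the 4 coefficients.
Solving, Q(k) = -3k³ + 3k² + 5k - 6.
Then Q(6) = -516.

-516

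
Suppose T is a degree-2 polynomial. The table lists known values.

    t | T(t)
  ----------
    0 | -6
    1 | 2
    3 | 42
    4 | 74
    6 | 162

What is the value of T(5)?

Write T(t) = at² + bt + c; the 5 given values yield a linear system in the 3 coefficients.
Solving, T(t) = 4t² + 4t - 6.
Then T(5) = 114.

114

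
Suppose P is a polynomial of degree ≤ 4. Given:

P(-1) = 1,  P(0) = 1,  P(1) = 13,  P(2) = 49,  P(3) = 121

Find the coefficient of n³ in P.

2

First differences: 0, 12, 36, 72. Second differences: 12, 24, 36. Third differences: 12, 12.
Level-3 differences are constant, so P has degree 3.
Fitting a degree-3 polynomial gives P(n) = 2n³ + 6n² + 4n + 1.
The coefficient of n³ is 2.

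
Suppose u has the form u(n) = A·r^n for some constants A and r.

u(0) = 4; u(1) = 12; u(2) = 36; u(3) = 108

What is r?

3

Consecutive ratio: 12/4 = 3, and 36/12 = 3, so r = 3.
Then A·3^0 = 4 gives A = 4, and u(n) = 4·3^n.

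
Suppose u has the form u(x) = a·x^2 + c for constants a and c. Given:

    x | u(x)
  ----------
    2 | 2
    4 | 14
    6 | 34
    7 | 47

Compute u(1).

From u(2) = 2 and u(4) = 14: 4a + c = 2 and 16a + c = 14.
Subtracting: 12a = 12, so a = 1; then c = 2 − 1·4 = -2.
So u(x) = 1x² − 2, and u(1) = -1.

-1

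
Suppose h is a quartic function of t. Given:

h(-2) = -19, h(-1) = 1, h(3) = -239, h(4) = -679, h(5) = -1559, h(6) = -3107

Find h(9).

Write h(t) = at^4 + bt³ + ct² + dt + e; the 6 given values yield a linear system in the 5 coefficients.
Solving, h(t) = -2t^4 - 2t³ - 2t² - 2t + 1.
Then h(9) = -14759.

-14759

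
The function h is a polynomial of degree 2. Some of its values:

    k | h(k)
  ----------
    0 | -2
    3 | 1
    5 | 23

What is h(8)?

Write h(k) = ak² + bk + c; the 3 given values yield a linear system in the 3 coefficients.
Solving, h(k) = 2k² - 5k - 2.
Then h(8) = 86.

86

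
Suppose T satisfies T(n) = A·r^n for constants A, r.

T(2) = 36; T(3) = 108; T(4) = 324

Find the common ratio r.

Consecutive ratio: 108/36 = 3, and 324/108 = 3, so r = 3.
Then A·3^2 = 36 gives A = 4, and T(n) = 4·3^n.

3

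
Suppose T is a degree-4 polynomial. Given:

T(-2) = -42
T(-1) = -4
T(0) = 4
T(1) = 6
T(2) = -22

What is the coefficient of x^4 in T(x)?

-2

Write T(x) = ax^4 + bx³ + cx² + dx + e; the 5 given values yield a linear system in the 5 coefficients.
Solving, T(x) = -2x^4 - x² + 5x + 4.
The coefficient of x^4 is -2.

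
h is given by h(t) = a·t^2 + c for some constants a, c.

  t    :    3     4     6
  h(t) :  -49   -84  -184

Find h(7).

-249

From h(3) = -49 and h(4) = -84: 9a + c = -49 and 16a + c = -84.
Subtracting: 7a = -35, so a = -5; then c = -49 − (-5)·9 = -4.
So h(t) = -5t² − 4, and h(7) = -249.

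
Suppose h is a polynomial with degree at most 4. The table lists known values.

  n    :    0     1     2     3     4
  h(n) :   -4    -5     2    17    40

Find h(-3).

Write h(n) = an^4 + bn³ + cn² + dn + e; the 5 given values yield a linear system in the 5 coefficients.
Solving, the top 2 coefficients vanish, and h(n) = 4n² - 5n - 4.
Then h(-3) = 47.

47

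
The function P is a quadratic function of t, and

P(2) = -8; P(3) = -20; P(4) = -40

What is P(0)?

-8

Write P(t) = at² + bt + c; the 3 given values yield a linear system in the 3 coefficients.
Solving, P(t) = -4t² + 8t - 8.
The constant term is P(0) = -8.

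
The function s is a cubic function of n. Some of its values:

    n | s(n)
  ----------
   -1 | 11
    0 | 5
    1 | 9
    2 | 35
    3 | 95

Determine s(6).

599

First differences: -6, 4, 26, 60. Second differences: 10, 22, 34. Third differences: 12, 12.
Level-3 differences are constant, so s has degree 3.
Fitting a degree-3 polynomial gives s(n) = 2n³ + 5n² - 3n + 5.
Then s(6) = 599.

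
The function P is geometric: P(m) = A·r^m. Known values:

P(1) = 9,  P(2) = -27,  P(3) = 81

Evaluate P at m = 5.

729

Consecutive ratio: -27/9 = -3, and 81/(-27) = -3, so r = -3.
Then A·(-3)^1 = 9 gives A = -3, and P(m) = -3·(-3)^m.
P(5) = -3·(-3)^5 = 729.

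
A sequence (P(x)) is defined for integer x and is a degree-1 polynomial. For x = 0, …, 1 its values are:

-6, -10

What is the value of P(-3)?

6

Write P(x) = ax + b; the 2 given values yield a linear system in the 2 coefficients.
Solving, P(x) = -4x - 6.
Then P(-3) = 6.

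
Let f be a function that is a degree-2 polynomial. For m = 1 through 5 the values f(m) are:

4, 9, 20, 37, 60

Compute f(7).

124

First differences: 5, 11, 17, 23. Second differences: 6, 6, 6.
Level-2 differences are constant, so f has degree 2.
Fitting a degree-2 polynomial gives f(m) = 3m² - 4m + 5.
Then f(7) = 124.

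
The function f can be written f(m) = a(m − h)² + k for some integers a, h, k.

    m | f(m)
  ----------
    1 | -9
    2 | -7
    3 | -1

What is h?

1

First differences 2, 6; second difference 4 = 2a, so a = 2.
Expanding, the m-coefficient is −2ah = -4h; matching it to the data gives h = 1, and then k = -9.
So f(m) = 2(m − 1)² − 9.
Hence h = 1.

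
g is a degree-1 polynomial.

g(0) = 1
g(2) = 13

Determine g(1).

7

Write g(k) = ak + b; the 2 given values yield a linear system in the 2 coefficients.
Solving, g(k) = 6k + 1.
Then g(1) = 7.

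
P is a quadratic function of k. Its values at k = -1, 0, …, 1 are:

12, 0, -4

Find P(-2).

Write P(k) = ak² + bk + c; the 3 given values yield a linear system in the 3 coefficients.
Solving, P(k) = 4k² - 8k.
Then P(-2) = 32.

32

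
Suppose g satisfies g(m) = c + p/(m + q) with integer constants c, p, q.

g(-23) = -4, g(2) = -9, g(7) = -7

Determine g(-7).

(g(m) − c)(m + q) = p for each data point; the three points give a linear system in c and q, then p follows.
Solving: c = -5, q = 3, p = -20, so g(m) = -5 − 20/(m + 3).
Then g(-7) = -5 − 20/(-4) = 0.

0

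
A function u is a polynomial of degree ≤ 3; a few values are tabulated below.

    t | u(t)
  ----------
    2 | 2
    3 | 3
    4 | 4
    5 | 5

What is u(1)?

First differences: 1, 1, 1.
Level-1 differences are constant, so u has degree 1.
Fitting a degree-1 polynomial gives u(t) = t.
Then u(1) = 1.

1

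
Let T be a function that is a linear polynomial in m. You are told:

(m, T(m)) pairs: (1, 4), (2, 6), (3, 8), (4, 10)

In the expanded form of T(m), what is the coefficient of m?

2

Write T(m) = am + b; the 4 given values yield a linear system in the 2 coefficients.
Solving, T(m) = 2m + 2.
The coefficient of m is 2.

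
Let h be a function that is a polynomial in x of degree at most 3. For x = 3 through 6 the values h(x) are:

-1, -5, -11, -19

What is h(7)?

Write h(x) = ax³ + bx² + cx + d; the 4 given values yield a linear system in the 4 coefficients.
Solving, the leading coefficient vanishes, and h(x) = -x² + 3x - 1.
Then h(7) = -29.

-29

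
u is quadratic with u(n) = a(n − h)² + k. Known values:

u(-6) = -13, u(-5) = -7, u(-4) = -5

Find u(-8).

-37

First differences 6, 2; second difference -4 = 2a, so a = -2.
Expanding, the n-coefficient is −2ah = 4h; matching it to the data gives h = -4, and then k = -5.
So u(n) = -2(n + 4)² − 5.
u(-8) = -2·(-4)² − 5 = -37.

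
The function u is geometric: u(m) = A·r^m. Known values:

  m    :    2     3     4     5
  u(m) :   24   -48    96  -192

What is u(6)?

Consecutive ratio: -48/24 = -2, and 96/(-48) = -2, so r = -2.
Then A·(-2)^2 = 24 gives A = 6, and u(m) = 6·(-2)^m.
u(6) = 6·(-2)^6 = 384.

384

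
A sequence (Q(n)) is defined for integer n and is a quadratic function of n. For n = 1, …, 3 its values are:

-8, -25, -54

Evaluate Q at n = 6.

-213

Write Q(n) = an² + bn + c; the 3 given values yield a linear system in the 3 coefficients.
Solving, Q(n) = -6n² + n - 3.
Then Q(6) = -213.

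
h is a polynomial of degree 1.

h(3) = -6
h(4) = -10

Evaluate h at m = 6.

-18

Write h(m) = am + b; the 2 given values yield a linear system in the 2 coefficients.
Solving, h(m) = -4m + 6.
Then h(6) = -18.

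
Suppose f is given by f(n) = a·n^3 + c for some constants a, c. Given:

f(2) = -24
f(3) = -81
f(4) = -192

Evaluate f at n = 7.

From f(2) = -24 and f(3) = -81: 8a + c = -24 and 27a + c = -81.
Subtracting: 19a = -57, so a = -3; then c = -24 − (-3)·8 = 0.
So f(n) = -3n³ + 0, and f(7) = -1029.

-1029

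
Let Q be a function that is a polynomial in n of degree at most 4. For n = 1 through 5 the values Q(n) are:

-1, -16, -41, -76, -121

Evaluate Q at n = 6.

First differences: -15, -25, -35, -45. Second differences: -10, -10, -10.
Level-2 differences are constant, so Q has degree 2.
Fitting a degree-2 polynomial gives Q(n) = -5n² + 4.
Then Q(6) = -176.

-176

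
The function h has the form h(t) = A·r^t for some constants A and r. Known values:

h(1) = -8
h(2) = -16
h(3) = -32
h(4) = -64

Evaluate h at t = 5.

-128

Consecutive ratio: -16/(-8) = 2, and -32/(-16) = 2, so r = 2.
Then A·2^1 = -8 gives A = -4, and h(t) = -4·2^t.
h(5) = -4·2^5 = -128.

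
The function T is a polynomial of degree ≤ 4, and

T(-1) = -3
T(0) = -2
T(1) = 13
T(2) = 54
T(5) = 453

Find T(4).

262

Write T(n) = an^4 + bn³ + cn² + dn + e; the 5 given values yield a linear system in the 5 coefficients.
Solving, the leading coefficient vanishes, and T(n) = 2n³ + 7n² + 6n - 2.
Then T(4) = 262.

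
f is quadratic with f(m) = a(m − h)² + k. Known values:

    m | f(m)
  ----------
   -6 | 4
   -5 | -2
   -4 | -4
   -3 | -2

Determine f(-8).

28

First differences -6, -2, 2; second difference 4 = 2a, so a = 2.
Expanding, the m-coefficient is −2ah = -4h; matching it to the data gives h = -4, and then k = -4.
So f(m) = 2(m + 4)² − 4.
f(-8) = 2·(-4)² − 4 = 28.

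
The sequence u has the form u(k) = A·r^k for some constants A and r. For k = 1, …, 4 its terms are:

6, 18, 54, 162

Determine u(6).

1458

Consecutive ratio: 18/6 = 3, and 54/18 = 3, so r = 3.
Then A·3^1 = 6 gives A = 2, and u(k) = 2·3^k.
u(6) = 2·3^6 = 1458.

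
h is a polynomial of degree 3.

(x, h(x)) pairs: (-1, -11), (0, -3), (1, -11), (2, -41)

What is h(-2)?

Write h(x) = ax³ + bx² + cx + d; the 4 given values yield a linear system in the 4 coefficients.
Solving, h(x) = -x³ - 8x² + x - 3.
Then h(-2) = -29.

-29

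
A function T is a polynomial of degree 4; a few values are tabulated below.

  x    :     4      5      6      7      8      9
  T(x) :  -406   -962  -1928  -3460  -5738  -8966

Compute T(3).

First differences: -556, -966, -1532, -2278, -3228. Second differences: -410, -566, -746, -950. Third differences: -156, -180, -204. Fourth differences: -24, -24.
Level-4 differences are constant, so T has degree 4.
Fitting a degree-4 polynomial gives T(x) = -x^4 - 4x³ + 6x² + 3x - 2.
Then T(3) = -128.

-128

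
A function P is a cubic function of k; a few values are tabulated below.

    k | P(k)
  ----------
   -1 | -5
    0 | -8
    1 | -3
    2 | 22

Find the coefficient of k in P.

Write P(k) = ak³ + bk² + ck + d; the 4 given values yield a linear system in the 4 coefficients.
Solving, P(k) = 2k³ + 4k² - k - 8.
The coefficient of k is -1.

-1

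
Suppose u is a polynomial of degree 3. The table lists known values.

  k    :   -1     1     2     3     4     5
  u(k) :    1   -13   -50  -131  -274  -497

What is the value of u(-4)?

Write u(k) = ak³ + bk² + ck + d; the 6 given values yield a linear system in the 4 coefficients.
Solving, u(k) = -3k³ - 4k² - 4k - 2.
Then u(-4) = 142.

142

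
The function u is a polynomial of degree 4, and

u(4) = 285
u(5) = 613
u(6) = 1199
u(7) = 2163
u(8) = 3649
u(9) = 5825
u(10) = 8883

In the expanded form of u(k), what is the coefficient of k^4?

1

First differences: 328, 586, 964, 1486, 2176, 3058. Second differences: 258, 378, 522, 690, 882. Third differences: 120, 144, 168, 192. Fourth differences: 24, 24, 24.
Level-4 differences are constant, so u has degree 4.
Fitting a degree-4 polynomial gives u(k) = k^4 - 2k³ + 8k² + 9k - 7.
The coefficient of k^4 is 1.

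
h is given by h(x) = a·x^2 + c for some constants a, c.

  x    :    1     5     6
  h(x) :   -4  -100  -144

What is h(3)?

-36

From h(1) = -4 and h(5) = -100: 1a + c = -4 and 25a + c = -100.
Subtracting: 24a = -96, so a = -4; then c = -4 − (-4)·1 = 0.
So h(x) = -4x² + 0, and h(3) = -36.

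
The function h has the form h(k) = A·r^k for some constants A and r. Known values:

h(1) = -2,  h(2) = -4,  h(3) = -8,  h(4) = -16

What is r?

Consecutive ratio: -4/(-2) = 2, and -8/(-4) = 2, so r = 2.
Then A·2^1 = -2 gives A = -1, and h(k) = -1·2^k.

2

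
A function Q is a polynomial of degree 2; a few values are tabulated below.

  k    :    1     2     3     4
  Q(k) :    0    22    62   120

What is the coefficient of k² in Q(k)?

9

First differences: 22, 40, 58. Second differences: 18, 18.
Level-2 differences are constant, so Q has degree 2.
Fitting a degree-2 polynomial gives Q(k) = 9k² - 5k - 4.
The coefficient of k² is 9.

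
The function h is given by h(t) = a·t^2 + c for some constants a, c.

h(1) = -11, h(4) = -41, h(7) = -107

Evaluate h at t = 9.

From h(1) = -11 and h(4) = -41: 1a + c = -11 and 16a + c = -41.
Subtracting: 15a = -30, so a = -2; then c = -11 − (-2)·1 = -9.
So h(t) = -2t² − 9, and h(9) = -171.

-171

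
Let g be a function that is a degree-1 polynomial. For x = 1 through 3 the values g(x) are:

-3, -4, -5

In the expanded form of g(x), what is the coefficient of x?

Write g(x) = ax + b; the 3 given values yield a linear system in the 2 coefficients.
Solving, g(x) = -x - 2.
The coefficient of x is -1.

-1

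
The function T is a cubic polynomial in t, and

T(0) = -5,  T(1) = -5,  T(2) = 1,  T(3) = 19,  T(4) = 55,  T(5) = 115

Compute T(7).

331

First differences: 0, 6, 18, 36, 60. Second differences: 6, 12, 18, 24. Third differences: 6, 6, 6.
Level-3 differences are constant, so T has degree 3.
Fitting a degree-3 polynomial gives T(t) = t³ - t - 5.
Then T(7) = 331.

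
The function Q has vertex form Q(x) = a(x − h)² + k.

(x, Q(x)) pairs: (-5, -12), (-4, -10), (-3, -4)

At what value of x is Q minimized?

-5

First differences 2, 6; second difference 4 = 2a, so a = 2.
Expanding, the x-coefficient is −2ah = -4h; matching it to the data gives h = -5, and then k = -12.
So Q(x) = 2(x + 5)² − 12.
Hence h = -5.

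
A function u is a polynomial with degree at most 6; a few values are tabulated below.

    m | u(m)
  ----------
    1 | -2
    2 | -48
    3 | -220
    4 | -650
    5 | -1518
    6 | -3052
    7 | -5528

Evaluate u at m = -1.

Write u(m) = am^6 + bm^5 + cm^4 + dm³ + em² + pm + q; the 7 given values yield a linear system in the 7 coefficients.
Solving, the top 2 coefficients vanish, and u(m) = -2m^4 - 2m³ - m² + m + 2.
Then u(-1) = 0.

0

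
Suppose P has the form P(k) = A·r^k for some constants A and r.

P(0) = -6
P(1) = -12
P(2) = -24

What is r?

2

Consecutive ratio: -12/(-6) = 2, and -24/(-12) = 2, so r = 2.
Then A·2^0 = -6 gives A = -6, and P(k) = -6·2^k.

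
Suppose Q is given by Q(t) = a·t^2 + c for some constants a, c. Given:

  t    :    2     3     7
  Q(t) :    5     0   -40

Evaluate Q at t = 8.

From Q(2) = 5 and Q(3) = 0: 4a + c = 5 and 9a + c = 0.
Subtracting: 5a = -5, so a = -1; then c = 5 − (-1)·4 = 9.
So Q(t) = -1t² + 9, and Q(8) = -55.

-55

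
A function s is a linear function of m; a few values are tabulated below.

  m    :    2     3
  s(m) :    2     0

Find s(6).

-6

Write s(m) = am + b; the 2 given values yield a linear system in the 2 coefficients.
Solving, s(m) = -2m + 6.
Then s(6) = -6.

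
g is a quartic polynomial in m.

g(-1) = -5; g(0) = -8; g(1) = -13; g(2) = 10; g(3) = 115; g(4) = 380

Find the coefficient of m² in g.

First differences: -3, -5, 23, 105, 265. Second differences: -2, 28, 82, 160. Third differences: 30, 54, 78. Fourth differences: 24, 24.
Level-4 differences are constant, so g has degree 4.
Fitting a degree-4 polynomial gives g(m) = m^4 + 3m³ - 2m² - 7m - 8.
The coefficient of m² is -2.

-2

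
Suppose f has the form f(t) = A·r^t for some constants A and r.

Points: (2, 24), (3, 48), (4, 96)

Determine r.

Consecutive ratio: 48/24 = 2, and 96/48 = 2, so r = 2.
Then A·2^2 = 24 gives A = 6, and f(t) = 6·2^t.

2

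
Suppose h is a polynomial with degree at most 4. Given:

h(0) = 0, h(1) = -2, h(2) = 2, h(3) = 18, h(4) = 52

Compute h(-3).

Write h(t) = at^4 + bt³ + ct² + dt + e; the 5 given values yield a linear system in the 5 coefficients.
Solving, the leading coefficient vanishes, and h(t) = t³ - 3t.
Then h(-3) = -18.

-18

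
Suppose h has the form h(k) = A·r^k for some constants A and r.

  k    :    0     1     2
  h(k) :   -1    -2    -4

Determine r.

2

Consecutive ratio: -2/(-1) = 2, and -4/(-2) = 2, so r = 2.
Then A·2^0 = -1 gives A = -1, and h(k) = -1·2^k.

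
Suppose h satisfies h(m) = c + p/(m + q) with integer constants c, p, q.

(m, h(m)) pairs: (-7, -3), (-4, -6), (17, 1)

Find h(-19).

-1

(h(m) − c)(m + q) = p for each data point; the three points give a linear system in c and q, then p follows.
Solving: c = 0, q = 1, p = 18, so h(m) = 18/(m + 1).
Then h(-19) = 0 + 18/(-18) = -1.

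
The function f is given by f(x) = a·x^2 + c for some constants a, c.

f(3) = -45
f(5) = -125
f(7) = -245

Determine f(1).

-5

From f(3) = -45 and f(5) = -125: 9a + c = -45 and 25a + c = -125.
Subtracting: 16a = -80, so a = -5; then c = -45 − (-5)·9 = 0.
So f(x) = -5x² + 0, and f(1) = -5.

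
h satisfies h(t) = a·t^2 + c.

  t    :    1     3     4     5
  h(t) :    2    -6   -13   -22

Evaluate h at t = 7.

From h(1) = 2 and h(3) = -6: 1a + c = 2 and 9a + c = -6.
Subtracting: 8a = -8, so a = -1; then c = 2 − (-1)·1 = 3.
So h(t) = -1t² + 3, and h(7) = -46.

-46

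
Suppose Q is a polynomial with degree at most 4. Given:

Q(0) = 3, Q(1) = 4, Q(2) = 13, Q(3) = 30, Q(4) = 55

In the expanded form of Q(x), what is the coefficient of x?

-3

Write Q(x) = ax^4 + bx³ + cx² + dx + e; the 5 given values yield a linear system in the 5 coefficients.
Solving, the top 2 coefficients vanish, and Q(x) = 4x² - 3x + 3.
The coefficient of x is -3.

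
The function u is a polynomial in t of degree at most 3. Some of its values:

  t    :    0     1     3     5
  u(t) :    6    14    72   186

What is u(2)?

Write u(t) = at³ + bt² + ct + d; the 4 given values yield a linear system in the 4 coefficients.
Solving, the leading coefficient vanishes, and u(t) = 7t² + t + 6.
Then u(2) = 36.

36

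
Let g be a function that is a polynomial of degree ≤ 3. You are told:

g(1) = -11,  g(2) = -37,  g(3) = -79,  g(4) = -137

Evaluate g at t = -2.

Write g(t) = at³ + bt² + ct + d; the 4 given values yield a linear system in the 4 coefficients.
Solving, the leading coefficient vanishes, and g(t) = -8t² - 2t - 1.
Then g(-2) = -29.

-29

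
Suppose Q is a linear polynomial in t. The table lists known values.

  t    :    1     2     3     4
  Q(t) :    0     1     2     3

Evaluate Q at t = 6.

5

First differences: 1, 1, 1.
Level-1 differences are constant, so Q has degree 1.
Fitting a degree-1 polynomial gives Q(t) = t - 1.
Then Q(6) = 5.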